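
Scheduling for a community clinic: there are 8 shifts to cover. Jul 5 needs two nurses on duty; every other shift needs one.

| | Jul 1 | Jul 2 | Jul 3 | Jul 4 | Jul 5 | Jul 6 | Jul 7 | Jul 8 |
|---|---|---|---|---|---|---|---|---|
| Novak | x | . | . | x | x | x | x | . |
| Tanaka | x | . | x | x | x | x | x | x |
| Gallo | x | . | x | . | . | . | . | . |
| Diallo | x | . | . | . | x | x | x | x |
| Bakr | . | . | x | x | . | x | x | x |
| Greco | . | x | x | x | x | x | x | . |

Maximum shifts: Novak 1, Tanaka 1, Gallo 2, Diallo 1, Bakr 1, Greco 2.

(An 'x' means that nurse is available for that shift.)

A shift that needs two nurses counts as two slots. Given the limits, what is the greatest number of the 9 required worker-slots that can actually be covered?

8

Total capacity across all nurses is 1+1+2+1+1+2 = 8, and 9 slots are needed, so at most 8 can be filled.
An assignment achieving 8: Jul 1→Gallo, Jul 2→Greco, Jul 3→Gallo, Jul 4→Novak, Jul 5→Diallo+Greco, Jul 6→Bakr, Jul 8→Tanaka.
Loads: Novak 1/1, Tanaka 1/1, Gallo 2/2, Diallo 1/1, Bakr 1/1, Greco 2/2.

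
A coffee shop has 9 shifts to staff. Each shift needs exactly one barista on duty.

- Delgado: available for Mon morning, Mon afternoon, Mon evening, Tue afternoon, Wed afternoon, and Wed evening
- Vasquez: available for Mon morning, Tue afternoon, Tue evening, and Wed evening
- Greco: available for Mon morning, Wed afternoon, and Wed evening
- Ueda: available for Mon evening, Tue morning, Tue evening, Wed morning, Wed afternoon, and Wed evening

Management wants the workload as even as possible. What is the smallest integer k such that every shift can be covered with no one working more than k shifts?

With 4 baristas and 9 worker-slots to fill, someone must work at least ⌈9/4⌉ = 3 shifts, so k ≥ 3.
k = 3 works: Mon morning→Vasquez, Mon afternoon→Delgado, Mon evening→Delgado, Tue morning→Ueda, Tue afternoon→Delgado, Tue evening→Vasquez, Wed morning→Ueda, Wed afternoon→Greco, Wed evening→Vasquez.
Loads: Delgado 3, Vasquez 3, Greco 1, Ueda 2 — all ≤ 3.

3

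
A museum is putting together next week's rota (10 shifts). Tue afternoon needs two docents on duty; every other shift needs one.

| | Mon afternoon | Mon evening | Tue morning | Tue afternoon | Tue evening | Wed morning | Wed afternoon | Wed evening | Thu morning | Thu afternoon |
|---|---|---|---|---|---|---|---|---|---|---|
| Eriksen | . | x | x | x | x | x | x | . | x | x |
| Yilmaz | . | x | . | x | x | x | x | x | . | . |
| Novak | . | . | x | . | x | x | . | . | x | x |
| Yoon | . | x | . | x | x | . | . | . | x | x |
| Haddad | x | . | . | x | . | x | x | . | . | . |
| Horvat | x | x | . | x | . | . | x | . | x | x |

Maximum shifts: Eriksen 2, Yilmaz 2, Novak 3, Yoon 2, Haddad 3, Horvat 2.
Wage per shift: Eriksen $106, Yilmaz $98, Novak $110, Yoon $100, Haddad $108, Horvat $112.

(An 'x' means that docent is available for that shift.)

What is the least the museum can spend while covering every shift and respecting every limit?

Wed evening can only be covered by Yilmaz, so that assignment is forced.
Picking the cheapest available docent for each shift independently would cost $1102, but that ignores the shift limits.
An optimal schedule: Mon afternoon→Haddad, Mon evening→Yilmaz, Tue morning→Eriksen, Tue afternoon→Yoon+Haddad, Tue evening→Yoon, Wed morning→Eriksen, Wed afternoon→Haddad, Wed evening→Yilmaz, Thu morning→Novak, Thu afternoon→Novak.
Total: 108 + 98 + 106 + 100 + 108 + 100 + 106 + 108 + 98 + 110 + 110 = $1152.

$1152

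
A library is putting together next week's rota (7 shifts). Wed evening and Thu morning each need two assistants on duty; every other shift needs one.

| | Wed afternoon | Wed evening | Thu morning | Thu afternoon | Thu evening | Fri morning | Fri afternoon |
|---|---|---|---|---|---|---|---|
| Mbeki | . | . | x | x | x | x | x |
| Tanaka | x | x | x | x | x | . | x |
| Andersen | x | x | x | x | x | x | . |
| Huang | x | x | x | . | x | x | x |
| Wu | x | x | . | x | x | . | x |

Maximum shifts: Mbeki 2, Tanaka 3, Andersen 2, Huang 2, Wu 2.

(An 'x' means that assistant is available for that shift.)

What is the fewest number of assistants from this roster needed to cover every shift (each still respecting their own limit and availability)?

9 slots to fill and no one can take more than 3, so at least ⌈9/3⌉ = 3 assistants are needed.
Any 3 assistants together have capacity at most 3+2+2 = 7 < 9 slots, so 3 can never suffice.
Mbeki, Tanaka, Andersen, and Huang alone can cover everything: Wed afternoon→Tanaka, Wed evening→Tanaka+Andersen, Thu morning→Andersen+Huang, Thu afternoon→Mbeki, Thu evening→Huang, Fri morning→Mbeki, Fri afternoon→Tanaka.

4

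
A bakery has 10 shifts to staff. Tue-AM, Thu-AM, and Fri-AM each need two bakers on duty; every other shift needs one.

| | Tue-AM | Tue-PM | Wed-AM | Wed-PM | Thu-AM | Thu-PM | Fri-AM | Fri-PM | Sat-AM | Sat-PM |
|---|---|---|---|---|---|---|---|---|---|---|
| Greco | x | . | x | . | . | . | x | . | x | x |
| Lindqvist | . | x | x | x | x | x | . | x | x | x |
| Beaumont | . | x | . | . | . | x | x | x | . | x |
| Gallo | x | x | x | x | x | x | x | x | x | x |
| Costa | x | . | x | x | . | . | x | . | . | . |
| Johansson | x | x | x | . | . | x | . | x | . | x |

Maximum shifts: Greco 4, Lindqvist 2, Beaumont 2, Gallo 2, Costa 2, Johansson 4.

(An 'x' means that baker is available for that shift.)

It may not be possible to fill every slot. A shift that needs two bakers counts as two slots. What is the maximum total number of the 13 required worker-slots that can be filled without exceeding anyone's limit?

13

Total capacity across all bakers is 4+2+2+2+2+4 = 16, and 13 slots are needed, so at most 13 can be filled.
An assignment achieving 13: Tue-AM→Greco+Gallo, Tue-PM→Beaumont, Wed-AM→Greco, Wed-PM→Lindqvist, Thu-AM→Lindqvist+Gallo, Thu-PM→Beaumont, Fri-AM→Greco+Costa, Fri-PM→Johansson, Sat-AM→Greco, Sat-PM→Johansson.
Loads: Greco 4/4, Lindqvist 2/2, Beaumont 2/2, Gallo 2/2, Costa 1/2, Johansson 2/4.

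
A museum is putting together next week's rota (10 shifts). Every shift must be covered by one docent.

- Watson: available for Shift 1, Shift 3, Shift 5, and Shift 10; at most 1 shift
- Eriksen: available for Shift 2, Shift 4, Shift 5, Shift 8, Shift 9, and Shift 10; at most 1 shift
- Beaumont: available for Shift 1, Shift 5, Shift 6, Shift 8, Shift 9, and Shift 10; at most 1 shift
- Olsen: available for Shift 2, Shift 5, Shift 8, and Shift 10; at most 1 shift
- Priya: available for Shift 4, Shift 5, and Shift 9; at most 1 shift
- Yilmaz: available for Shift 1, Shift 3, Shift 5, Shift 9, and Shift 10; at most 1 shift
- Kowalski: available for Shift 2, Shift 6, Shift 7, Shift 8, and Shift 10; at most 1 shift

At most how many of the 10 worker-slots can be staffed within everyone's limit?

7

Total capacity across all docents is 1+1+1+1+1+1+1 = 7, and 10 slots are needed, so at most 7 can be filled.
An assignment achieving 7: Shift 1→Yilmaz, Shift 2→Olsen, Shift 3→Watson, Shift 4→Eriksen, Shift 6→Beaumont, Shift 7→Kowalski, Shift 9→Priya.
Loads: Watson 1/1, Eriksen 1/1, Beaumont 1/1, Olsen 1/1, Priya 1/1, Yilmaz 1/1, Kowalski 1/1.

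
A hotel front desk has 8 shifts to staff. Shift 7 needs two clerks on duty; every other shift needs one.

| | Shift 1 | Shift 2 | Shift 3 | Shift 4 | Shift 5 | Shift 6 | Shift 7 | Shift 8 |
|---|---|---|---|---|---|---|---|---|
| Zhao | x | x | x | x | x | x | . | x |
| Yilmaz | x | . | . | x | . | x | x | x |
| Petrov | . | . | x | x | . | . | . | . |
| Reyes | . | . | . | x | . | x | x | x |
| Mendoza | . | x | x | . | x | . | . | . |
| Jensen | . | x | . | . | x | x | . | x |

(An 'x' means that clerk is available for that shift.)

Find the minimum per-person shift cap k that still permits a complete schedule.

2

With 6 clerks and 9 worker-slots to fill, someone must work at least ⌈9/6⌉ = 2 shifts, so k ≥ 2.
k = 2 works: Shift 1→Zhao, Shift 2→Zhao, Shift 3→Petrov, Shift 4→Yilmaz, Shift 5→Mendoza, Shift 6→Reyes, Shift 7→Yilmaz+Reyes, Shift 8→Jensen.
Loads: Zhao 2, Yilmaz 2, Petrov 1, Reyes 2, Mendoza 1, Jensen 1 — all ≤ 2.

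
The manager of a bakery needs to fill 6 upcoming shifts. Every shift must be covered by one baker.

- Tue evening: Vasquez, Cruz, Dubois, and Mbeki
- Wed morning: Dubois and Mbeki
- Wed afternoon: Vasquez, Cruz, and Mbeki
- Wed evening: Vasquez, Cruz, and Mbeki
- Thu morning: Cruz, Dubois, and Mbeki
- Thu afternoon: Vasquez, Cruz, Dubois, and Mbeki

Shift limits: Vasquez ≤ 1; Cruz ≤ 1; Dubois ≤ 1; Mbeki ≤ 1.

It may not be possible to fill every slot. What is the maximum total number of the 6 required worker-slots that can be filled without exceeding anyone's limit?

4

Total capacity across all bakers is 1+1+1+1 = 4, and 6 slots are needed, so at most 4 can be filled.
An assignment achieving 4: Wed morning→Dubois, Wed afternoon→Vasquez, Wed evening→Cruz, Thu morning→Mbeki.
Loads: Vasquez 1/1, Cruz 1/1, Dubois 1/1, Mbeki 1/1.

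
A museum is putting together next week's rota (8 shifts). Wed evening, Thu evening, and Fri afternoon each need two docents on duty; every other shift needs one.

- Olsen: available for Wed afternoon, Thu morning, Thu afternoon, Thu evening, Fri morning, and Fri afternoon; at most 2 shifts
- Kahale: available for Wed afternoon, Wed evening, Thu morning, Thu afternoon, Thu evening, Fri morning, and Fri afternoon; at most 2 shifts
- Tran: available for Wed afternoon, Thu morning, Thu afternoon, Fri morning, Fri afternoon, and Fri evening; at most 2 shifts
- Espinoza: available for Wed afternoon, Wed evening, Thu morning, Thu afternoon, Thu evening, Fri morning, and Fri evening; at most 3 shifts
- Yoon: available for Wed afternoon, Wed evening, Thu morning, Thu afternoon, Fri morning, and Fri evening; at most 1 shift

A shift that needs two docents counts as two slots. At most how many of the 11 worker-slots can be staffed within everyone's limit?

Total capacity across all docents is 2+2+2+3+1 = 10, and 11 slots are needed, so at most 10 can be filled.
An assignment achieving 10: Wed afternoon→Espinoza, Wed evening→Kahale+Espinoza, Thu morning→Espinoza, Thu afternoon→Yoon, Thu evening→Olsen+Kahale, Fri afternoon→Olsen+Tran, Fri evening→Tran.
Loads: Olsen 2/2, Kahale 2/2, Tran 2/2, Espinoza 3/3, Yoon 1/1.

10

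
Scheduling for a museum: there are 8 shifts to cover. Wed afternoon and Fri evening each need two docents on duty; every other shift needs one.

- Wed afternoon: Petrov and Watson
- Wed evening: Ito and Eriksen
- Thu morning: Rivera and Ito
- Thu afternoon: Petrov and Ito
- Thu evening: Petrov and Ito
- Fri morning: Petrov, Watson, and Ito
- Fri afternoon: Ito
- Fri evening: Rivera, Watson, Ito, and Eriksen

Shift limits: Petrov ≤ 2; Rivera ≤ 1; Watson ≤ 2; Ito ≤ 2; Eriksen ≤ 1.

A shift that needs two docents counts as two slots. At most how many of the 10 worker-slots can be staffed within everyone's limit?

8

Total capacity across all docents is 2+1+2+2+1 = 8, and 10 slots are needed, so at most 8 can be filled.
An assignment achieving 8: Wed afternoon→Petrov+Watson, Wed evening→Ito, Thu morning→Rivera, Thu afternoon→Petrov, Fri morning→Watson, Fri afternoon→Ito, Fri evening→Eriksen.
Loads: Petrov 2/2, Rivera 1/1, Watson 2/2, Ito 2/2, Eriksen 1/1.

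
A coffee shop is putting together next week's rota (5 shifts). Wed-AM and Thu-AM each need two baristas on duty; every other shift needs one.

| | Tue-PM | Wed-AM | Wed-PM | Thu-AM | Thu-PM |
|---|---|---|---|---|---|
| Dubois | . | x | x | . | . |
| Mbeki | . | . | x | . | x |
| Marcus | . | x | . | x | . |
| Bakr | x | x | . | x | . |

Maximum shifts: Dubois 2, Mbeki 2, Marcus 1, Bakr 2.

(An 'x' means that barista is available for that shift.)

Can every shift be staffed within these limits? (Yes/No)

Total capacity is 7 and 7 slots are needed, so capacity alone doesn't rule it out.
Shifts {Tue-PM, Wed-AM, Thu-AM} need 5 worker-slots in total, but the baristas available for any of those shifts (Dubois, Marcus, and Bakr) can supply at most 4 among them. So no valid schedule exists.

No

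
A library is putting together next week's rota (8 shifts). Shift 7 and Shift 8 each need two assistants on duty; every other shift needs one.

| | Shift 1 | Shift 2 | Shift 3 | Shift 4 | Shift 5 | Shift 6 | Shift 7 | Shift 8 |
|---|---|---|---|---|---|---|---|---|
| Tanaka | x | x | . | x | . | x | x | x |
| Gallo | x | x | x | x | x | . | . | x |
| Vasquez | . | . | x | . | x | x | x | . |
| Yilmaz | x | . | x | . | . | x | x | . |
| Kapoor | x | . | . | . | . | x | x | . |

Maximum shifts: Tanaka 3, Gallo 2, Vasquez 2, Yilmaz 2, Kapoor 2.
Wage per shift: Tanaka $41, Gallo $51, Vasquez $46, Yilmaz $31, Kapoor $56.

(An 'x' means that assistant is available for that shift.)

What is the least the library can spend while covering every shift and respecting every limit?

Shift 8 can only be covered by Tanaka and Gallo, so that assignment is forced.
Picking the cheapest available assistant for each shift independently would cost $385, but that ignores the shift limits.
An optimal schedule: Shift 1→Yilmaz, Shift 2→Tanaka, Shift 3→Vasquez, Shift 4→Tanaka, Shift 5→Gallo, Shift 6→Vasquez, Shift 7→Yilmaz+Kapoor, Shift 8→Tanaka+Gallo.
Total: 31 + 41 + 46 + 41 + 51 + 46 + 31 + 56 + 41 + 51 = $435.

$435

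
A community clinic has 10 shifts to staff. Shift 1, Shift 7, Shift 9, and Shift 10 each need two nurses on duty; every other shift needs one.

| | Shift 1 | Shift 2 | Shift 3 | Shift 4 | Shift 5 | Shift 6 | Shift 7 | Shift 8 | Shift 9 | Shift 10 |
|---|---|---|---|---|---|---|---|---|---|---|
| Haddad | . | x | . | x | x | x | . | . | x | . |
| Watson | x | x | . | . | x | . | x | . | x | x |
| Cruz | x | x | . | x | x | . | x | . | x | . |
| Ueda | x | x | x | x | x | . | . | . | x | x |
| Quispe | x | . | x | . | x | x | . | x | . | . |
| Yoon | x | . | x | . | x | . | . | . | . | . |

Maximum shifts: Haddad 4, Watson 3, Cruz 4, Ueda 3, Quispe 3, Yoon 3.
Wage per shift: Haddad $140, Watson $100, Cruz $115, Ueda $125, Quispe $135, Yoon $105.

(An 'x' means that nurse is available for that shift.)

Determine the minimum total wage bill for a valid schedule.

Shift 7 can only be covered by Watson and Cruz, so that assignment is forced.
Shift 8 can only be covered by Quispe, so that assignment is forced.
Shift 10 can only be covered by Watson and Ueda, so that assignment is forced.
Picking the cheapest available nurse for each shift independently would cost $1550, but that ignores the shift limits.
An optimal schedule: Shift 1→Yoon+Cruz, Shift 2→Watson, Shift 3→Yoon, Shift 4→Cruz, Shift 5→Yoon, Shift 6→Quispe, Shift 7→Watson+Cruz, Shift 8→Quispe, Shift 9→Cruz+Ueda, Shift 10→Watson+Ueda.
Total: 105 + 115 + 100 + 105 + 115 + 105 + 135 + 100 + 115 + 135 + 115 + 125 + 100 + 125 = $1595.

$1595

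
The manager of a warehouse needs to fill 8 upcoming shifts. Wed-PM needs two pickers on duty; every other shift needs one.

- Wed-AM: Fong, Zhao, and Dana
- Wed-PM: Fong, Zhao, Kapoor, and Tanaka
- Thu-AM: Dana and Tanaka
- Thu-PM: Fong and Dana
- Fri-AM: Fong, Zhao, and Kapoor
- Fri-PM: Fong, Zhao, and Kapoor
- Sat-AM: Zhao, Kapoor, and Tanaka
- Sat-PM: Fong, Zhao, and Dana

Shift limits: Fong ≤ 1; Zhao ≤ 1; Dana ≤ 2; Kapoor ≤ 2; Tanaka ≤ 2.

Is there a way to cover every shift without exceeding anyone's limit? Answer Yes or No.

Total capacity is 1+1+2+2+2 = 8 but 9 worker-slots are needed — infeasible.

No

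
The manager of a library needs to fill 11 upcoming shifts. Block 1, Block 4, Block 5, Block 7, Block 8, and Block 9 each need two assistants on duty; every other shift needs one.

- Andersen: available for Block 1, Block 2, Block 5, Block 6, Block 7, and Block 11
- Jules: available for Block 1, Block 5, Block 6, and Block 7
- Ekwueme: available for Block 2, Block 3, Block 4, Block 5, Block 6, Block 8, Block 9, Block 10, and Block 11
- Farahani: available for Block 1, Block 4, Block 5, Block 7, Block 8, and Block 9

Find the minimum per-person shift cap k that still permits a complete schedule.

With 4 assistants and 17 worker-slots to fill, someone must work at least ⌈17/4⌉ = 5 shifts, so k ≥ 5.
k = 5 works: Block 1→Andersen+Jules, Block 2→Andersen, Block 3→Ekwueme, Block 4→Ekwueme+Farahani, Block 5→Jules+Farahani, Block 6→Andersen, Block 7→Andersen+Jules, Block 8→Ekwueme+Farahani, Block 9→Ekwueme+Farahani, Block 10→Ekwueme, Block 11→Andersen.
Loads: Andersen 5, Jules 3, Ekwueme 5, Farahani 4 — all ≤ 5.

5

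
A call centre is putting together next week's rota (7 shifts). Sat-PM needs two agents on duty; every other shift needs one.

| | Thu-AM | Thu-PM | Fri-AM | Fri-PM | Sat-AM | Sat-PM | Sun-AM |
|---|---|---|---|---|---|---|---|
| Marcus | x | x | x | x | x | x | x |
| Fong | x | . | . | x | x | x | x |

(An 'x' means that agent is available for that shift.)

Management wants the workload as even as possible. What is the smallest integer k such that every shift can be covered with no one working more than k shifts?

4

With 2 agents and 8 worker-slots to fill, someone must work at least ⌈8/2⌉ = 4 shifts, so k ≥ 4.
k = 4 works: Thu-AM→Marcus, Thu-PM→Marcus, Fri-AM→Marcus, Fri-PM→Fong, Sat-AM→Fong, Sat-PM→Marcus+Fong, Sun-AM→Fong.
Loads: Marcus 4, Fong 4 — all ≤ 4.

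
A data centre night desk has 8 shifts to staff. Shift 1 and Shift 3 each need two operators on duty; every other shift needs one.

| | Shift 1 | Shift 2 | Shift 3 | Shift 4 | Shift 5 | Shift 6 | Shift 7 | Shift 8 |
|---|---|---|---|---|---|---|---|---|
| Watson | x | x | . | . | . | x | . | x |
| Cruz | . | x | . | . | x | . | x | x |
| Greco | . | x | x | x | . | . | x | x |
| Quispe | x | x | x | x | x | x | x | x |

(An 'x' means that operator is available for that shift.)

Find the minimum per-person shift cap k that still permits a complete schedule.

3

With 4 operators and 10 worker-slots to fill, someone must work at least ⌈10/4⌉ = 3 shifts, so k ≥ 3.
k = 3 works: Shift 1→Watson+Quispe, Shift 2→Watson, Shift 3→Greco+Quispe, Shift 4→Greco, Shift 5→Cruz, Shift 6→Watson, Shift 7→Cruz, Shift 8→Cruz.
Loads: Watson 3, Cruz 3, Greco 2, Quispe 2 — all ≤ 3.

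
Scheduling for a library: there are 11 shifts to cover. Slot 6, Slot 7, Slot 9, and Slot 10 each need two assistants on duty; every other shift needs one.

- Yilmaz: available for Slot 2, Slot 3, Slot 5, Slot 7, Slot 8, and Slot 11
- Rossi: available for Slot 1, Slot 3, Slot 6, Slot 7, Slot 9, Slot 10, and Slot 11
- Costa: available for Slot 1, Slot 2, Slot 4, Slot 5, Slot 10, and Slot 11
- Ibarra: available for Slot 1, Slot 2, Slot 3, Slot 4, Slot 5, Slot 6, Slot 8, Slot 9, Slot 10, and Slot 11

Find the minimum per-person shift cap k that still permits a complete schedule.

With 4 assistants and 15 worker-slots to fill, someone must work at least ⌈15/4⌉ = 4 shifts, so k ≥ 4.
k = 4 works: Slot 1→Rossi, Slot 2→Yilmaz, Slot 3→Yilmaz, Slot 4→Costa, Slot 5→Costa, Slot 6→Rossi+Ibarra, Slot 7→Yilmaz+Rossi, Slot 8→Yilmaz, Slot 9→Rossi+Ibarra, Slot 10→Costa+Ibarra, Slot 11→Costa.
Loads: Yilmaz 4, Rossi 4, Costa 4, Ibarra 3 — all ≤ 4.

4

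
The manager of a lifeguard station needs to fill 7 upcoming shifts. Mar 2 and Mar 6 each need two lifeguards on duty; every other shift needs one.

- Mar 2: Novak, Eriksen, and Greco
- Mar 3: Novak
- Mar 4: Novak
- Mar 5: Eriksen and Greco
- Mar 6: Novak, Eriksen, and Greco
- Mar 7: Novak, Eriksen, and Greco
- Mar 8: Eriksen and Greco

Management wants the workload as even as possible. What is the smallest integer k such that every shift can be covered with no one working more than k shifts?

3

With 3 lifeguards and 9 worker-slots to fill, someone must work at least ⌈9/3⌉ = 3 shifts, so k ≥ 3.
k = 3 works: Mar 2→Novak+Greco, Mar 3→Novak, Mar 4→Novak, Mar 5→Eriksen, Mar 6→Eriksen+Greco, Mar 7→Greco, Mar 8→Eriksen.
Loads: Novak 3, Eriksen 3, Greco 3 — all ≤ 3.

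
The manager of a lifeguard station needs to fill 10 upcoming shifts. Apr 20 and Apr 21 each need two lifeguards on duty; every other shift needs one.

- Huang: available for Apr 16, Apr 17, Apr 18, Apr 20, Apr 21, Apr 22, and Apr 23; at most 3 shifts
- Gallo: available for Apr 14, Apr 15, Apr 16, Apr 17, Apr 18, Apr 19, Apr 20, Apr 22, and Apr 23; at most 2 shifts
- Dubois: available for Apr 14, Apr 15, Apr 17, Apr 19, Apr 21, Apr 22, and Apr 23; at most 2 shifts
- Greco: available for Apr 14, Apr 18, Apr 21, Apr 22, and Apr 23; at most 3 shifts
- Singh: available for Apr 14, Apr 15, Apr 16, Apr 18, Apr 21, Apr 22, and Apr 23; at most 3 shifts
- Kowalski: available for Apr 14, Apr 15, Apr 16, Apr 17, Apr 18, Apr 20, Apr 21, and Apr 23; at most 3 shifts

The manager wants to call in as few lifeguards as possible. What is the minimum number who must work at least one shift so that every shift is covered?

5

12 slots to fill and no one can take more than 3, so at least ⌈12/3⌉ = 4 lifeguards are needed.
No set of 4 lifeguards can cover every shift (each such set leaves at least one shift with no one available or exceeds a cap).
Huang, Gallo, Dubois, Greco, and Singh alone can cover everything: Apr 14→Dubois, Apr 15→Dubois, Apr 16→Huang, Apr 17→Huang, Apr 18→Greco, Apr 19→Gallo, Apr 20→Huang+Gallo, Apr 21→Greco+Singh, Apr 22→Greco, Apr 23→Singh.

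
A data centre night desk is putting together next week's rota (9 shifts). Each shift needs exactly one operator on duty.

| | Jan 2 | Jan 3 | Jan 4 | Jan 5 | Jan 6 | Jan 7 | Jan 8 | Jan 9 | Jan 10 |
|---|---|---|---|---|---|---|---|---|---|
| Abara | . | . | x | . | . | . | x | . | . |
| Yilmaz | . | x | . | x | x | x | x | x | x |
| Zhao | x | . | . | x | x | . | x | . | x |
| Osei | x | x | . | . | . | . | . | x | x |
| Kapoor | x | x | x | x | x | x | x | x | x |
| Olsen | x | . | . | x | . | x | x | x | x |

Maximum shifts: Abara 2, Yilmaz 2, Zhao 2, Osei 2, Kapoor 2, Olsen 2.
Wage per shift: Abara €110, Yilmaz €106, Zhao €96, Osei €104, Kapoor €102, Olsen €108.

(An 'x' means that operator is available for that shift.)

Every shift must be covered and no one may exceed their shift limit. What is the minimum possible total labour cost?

Picking the cheapest available operator for each shift independently would cost €888, but that ignores the shift limits.
An optimal schedule: Jan 2→Zhao, Jan 3→Kapoor, Jan 4→Kapoor, Jan 5→Yilmaz, Jan 6→Zhao, Jan 7→Yilmaz, Jan 8→Olsen, Jan 9→Osei, Jan 10→Osei.
Total: 96 + 102 + 102 + 106 + 96 + 106 + 108 + 104 + 104 = €924.

€924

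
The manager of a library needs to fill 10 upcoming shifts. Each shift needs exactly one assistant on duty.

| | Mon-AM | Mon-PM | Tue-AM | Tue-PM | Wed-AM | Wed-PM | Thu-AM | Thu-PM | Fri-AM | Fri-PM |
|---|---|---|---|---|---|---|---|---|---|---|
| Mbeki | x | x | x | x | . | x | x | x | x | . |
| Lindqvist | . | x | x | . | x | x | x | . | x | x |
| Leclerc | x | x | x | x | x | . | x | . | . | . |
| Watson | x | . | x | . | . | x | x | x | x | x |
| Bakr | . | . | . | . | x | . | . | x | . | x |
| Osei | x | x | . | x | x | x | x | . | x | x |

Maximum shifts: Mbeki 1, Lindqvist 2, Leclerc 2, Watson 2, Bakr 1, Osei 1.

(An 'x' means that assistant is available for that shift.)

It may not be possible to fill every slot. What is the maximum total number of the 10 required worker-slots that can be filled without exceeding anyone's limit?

9

Total capacity across all assistants is 1+2+2+2+1+1 = 9, and 10 slots are needed, so at most 9 can be filled.
An assignment achieving 9: Mon-AM→Leclerc, Mon-PM→Lindqvist, Tue-AM→Lindqvist, Tue-PM→Mbeki, Wed-AM→Leclerc, Wed-PM→Watson, Thu-PM→Watson, Fri-AM→Osei, Fri-PM→Bakr.
Loads: Mbeki 1/1, Lindqvist 2/2, Leclerc 2/2, Watson 2/2, Bakr 1/1, Osei 1/1.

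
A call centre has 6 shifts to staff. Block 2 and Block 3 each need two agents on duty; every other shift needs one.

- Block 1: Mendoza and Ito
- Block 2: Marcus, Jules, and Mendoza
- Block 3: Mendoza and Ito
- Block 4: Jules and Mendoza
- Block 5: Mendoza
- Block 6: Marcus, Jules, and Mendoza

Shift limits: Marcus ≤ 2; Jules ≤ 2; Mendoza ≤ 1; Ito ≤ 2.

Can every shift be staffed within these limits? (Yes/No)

Shifts {Block 3, Block 5} need 3 worker-slots in total, but the agents available for any of those shifts (Mendoza and Ito) can supply at most 2 among them. So no valid schedule exists.

No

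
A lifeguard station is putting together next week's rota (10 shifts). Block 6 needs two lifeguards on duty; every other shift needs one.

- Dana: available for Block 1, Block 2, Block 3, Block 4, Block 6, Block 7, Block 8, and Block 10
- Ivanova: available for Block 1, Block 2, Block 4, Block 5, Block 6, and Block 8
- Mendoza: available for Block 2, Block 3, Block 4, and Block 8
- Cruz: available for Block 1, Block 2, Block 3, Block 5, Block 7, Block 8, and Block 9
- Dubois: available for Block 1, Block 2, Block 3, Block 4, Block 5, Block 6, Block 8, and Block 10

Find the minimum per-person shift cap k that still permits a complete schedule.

With 5 lifeguards and 11 worker-slots to fill, someone must work at least ⌈11/5⌉ = 3 shifts, so k ≥ 3.
k = 3 works: Block 1→Ivanova, Block 2→Mendoza, Block 3→Mendoza, Block 4→Mendoza, Block 5→Ivanova, Block 6→Dana+Ivanova, Block 7→Dana, Block 8→Cruz, Block 9→Cruz, Block 10→Dana.
Loads: Dana 3, Ivanova 3, Mendoza 3, Cruz 2, Dubois 0 — all ≤ 3.

3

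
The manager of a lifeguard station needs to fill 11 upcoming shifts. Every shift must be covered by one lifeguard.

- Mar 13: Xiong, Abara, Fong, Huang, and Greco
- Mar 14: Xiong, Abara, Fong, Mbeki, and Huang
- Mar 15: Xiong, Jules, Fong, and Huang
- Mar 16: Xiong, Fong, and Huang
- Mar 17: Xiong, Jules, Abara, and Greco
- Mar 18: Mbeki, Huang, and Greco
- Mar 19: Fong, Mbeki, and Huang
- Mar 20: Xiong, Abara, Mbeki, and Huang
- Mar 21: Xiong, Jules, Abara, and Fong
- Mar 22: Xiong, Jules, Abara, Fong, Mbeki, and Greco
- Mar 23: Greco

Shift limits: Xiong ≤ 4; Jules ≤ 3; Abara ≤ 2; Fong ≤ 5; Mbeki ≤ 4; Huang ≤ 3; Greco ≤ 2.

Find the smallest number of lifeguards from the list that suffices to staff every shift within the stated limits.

11 slots to fill and no one can take more than 5, so at least ⌈11/5⌉ = 3 lifeguards are needed.
Xiong, Fong, and Greco alone can cover everything: Mar 13→Fong, Mar 14→Xiong, Mar 15→Xiong, Mar 16→Fong, Mar 17→Xiong, Mar 18→Greco, Mar 19→Fong, Mar 20→Xiong, Mar 21→Fong, Mar 22→Fong, Mar 23→Greco.

3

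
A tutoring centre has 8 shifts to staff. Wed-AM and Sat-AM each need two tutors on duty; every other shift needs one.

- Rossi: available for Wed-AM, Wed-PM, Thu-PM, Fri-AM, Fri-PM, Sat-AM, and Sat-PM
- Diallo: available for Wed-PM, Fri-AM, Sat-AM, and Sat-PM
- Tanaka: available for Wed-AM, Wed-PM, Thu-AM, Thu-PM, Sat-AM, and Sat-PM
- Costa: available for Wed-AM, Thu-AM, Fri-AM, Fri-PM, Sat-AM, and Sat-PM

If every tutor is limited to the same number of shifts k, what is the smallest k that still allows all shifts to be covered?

With 4 tutors and 10 worker-slots to fill, someone must work at least ⌈10/4⌉ = 3 shifts, so k ≥ 3.
k = 3 works: Wed-AM→Rossi+Tanaka, Wed-PM→Diallo, Thu-AM→Tanaka, Thu-PM→Rossi, Fri-AM→Diallo, Fri-PM→Rossi, Sat-AM→Tanaka+Costa, Sat-PM→Diallo.
Loads: Rossi 3, Diallo 3, Tanaka 3, Costa 1 — all ≤ 3.

3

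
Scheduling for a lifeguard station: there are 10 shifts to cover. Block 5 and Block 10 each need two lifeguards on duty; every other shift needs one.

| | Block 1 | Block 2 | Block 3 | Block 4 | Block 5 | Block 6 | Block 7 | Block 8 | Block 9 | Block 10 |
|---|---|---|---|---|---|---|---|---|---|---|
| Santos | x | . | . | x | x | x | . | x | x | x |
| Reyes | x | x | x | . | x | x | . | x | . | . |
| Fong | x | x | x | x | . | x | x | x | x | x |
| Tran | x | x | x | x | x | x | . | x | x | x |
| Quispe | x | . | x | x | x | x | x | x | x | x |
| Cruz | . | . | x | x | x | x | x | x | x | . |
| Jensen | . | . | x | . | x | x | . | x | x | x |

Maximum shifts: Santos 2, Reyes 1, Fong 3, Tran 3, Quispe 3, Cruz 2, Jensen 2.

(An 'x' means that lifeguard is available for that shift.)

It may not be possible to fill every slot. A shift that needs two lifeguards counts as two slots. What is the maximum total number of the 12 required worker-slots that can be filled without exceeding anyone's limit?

12

Total capacity across all lifeguards is 2+1+3+3+3+2+2 = 16, and 12 slots are needed, so at most 12 can be filled.
An assignment achieving 12: Block 1→Santos, Block 2→Reyes, Block 3→Fong, Block 4→Santos, Block 5→Tran+Quispe, Block 6→Quispe, Block 7→Fong, Block 8→Quispe, Block 9→Tran, Block 10→Fong+Tran.
Loads: Santos 2/2, Reyes 1/1, Fong 3/3, Tran 3/3, Quispe 3/3, Cruz 0/2, Jensen 0/2.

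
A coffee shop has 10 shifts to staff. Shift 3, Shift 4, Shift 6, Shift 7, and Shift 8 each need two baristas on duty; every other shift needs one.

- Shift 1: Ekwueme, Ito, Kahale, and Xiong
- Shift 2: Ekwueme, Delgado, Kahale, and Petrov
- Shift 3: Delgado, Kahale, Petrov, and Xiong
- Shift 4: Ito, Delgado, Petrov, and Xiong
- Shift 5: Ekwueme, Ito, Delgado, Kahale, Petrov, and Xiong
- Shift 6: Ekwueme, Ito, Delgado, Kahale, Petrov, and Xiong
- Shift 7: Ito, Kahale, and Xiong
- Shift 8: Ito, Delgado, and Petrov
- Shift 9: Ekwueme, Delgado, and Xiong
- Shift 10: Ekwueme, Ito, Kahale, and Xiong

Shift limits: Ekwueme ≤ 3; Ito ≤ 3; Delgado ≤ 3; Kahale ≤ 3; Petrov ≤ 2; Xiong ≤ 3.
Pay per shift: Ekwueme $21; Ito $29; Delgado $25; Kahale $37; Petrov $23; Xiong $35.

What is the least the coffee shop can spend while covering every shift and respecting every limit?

Picking the cheapest available barista for each shift independently would cost $357, but that ignores the shift limits.
An optimal schedule: Shift 1→Ekwueme, Shift 2→Ekwueme, Shift 3→Petrov+Delgado, Shift 4→Delgado+Ito, Shift 5→Xiong, Shift 6→Xiong+Kahale, Shift 7→Ito+Xiong, Shift 8→Petrov+Delgado, Shift 9→Ekwueme, Shift 10→Ito.
Total: 21 + 21 + 23 + 25 + 25 + 29 + 35 + 35 + 37 + 29 + 35 + 23 + 25 + 21 + 29 = $413.

$413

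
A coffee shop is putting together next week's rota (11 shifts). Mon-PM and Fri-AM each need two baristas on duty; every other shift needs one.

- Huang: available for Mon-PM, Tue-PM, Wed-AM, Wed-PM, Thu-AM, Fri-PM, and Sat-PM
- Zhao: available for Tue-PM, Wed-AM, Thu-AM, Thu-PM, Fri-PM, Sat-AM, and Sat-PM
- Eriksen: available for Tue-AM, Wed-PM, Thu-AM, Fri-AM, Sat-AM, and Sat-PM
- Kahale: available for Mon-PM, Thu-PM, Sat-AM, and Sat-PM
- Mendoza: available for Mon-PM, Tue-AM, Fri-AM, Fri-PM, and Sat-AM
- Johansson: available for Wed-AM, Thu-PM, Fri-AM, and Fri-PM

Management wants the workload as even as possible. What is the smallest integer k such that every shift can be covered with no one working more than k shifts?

3

With 6 baristas and 13 worker-slots to fill, someone must work at least ⌈13/6⌉ = 3 shifts, so k ≥ 3.
k = 3 works: Mon-PM→Huang+Kahale, Tue-AM→Eriksen, Tue-PM→Huang, Wed-AM→Zhao, Wed-PM→Huang, Thu-AM→Zhao, Thu-PM→Zhao, Fri-AM→Eriksen+Mendoza, Fri-PM→Mendoza, Sat-AM→Eriksen, Sat-PM→Kahale.
Loads: Huang 3, Zhao 3, Eriksen 3, Kahale 2, Mendoza 2, Johansson 0 — all ≤ 3.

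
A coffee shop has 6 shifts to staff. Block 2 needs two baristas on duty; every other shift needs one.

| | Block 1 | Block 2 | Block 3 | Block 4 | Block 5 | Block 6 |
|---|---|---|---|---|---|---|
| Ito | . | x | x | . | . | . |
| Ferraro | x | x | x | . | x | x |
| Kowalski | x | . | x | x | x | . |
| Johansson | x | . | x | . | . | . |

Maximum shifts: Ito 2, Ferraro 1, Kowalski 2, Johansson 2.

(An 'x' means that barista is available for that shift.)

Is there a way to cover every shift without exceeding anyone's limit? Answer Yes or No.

Total capacity is 7 and 7 slots are needed, so capacity alone doesn't rule it out.
Shifts {Block 2, Block 6} need 3 worker-slots in total, but the baristas available for any of those shifts (Ito and Ferraro) can supply at most 2 among them. So no valid schedule exists.

No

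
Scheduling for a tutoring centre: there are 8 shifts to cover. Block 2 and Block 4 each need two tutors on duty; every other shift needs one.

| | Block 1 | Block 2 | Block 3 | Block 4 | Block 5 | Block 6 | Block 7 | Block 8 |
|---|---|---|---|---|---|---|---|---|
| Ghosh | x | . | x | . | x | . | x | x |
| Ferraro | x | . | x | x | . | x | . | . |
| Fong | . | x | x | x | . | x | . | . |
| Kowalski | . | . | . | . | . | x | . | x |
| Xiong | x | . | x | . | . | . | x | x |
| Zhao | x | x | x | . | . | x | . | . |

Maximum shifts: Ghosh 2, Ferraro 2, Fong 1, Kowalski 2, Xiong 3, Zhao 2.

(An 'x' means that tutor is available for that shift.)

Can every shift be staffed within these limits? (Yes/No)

No

Total capacity is 12 and 10 slots are needed, so capacity alone doesn't rule it out.
Shifts {Block 2, Block 4} need 4 worker-slots in total, but the tutors available for any of those shifts (Ferraro, Fong, and Zhao) can supply at most 3 among them. So no valid schedule exists.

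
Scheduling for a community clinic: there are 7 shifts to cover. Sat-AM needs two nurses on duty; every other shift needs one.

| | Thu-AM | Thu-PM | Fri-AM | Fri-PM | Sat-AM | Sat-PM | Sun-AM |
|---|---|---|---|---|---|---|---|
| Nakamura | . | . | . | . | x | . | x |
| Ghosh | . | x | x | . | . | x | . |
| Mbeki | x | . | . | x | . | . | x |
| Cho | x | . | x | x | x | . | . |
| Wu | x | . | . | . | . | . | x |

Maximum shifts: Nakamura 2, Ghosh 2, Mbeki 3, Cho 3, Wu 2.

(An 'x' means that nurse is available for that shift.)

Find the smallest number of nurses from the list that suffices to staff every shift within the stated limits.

4

8 slots to fill and no one can take more than 3, so at least ⌈8/3⌉ = 3 nurses are needed.
No set of 3 nurses can cover every shift (each such set leaves at least one shift with no one available or exceeds a cap).
Nakamura, Ghosh, Mbeki, and Cho alone can cover everything: Thu-AM→Mbeki, Thu-PM→Ghosh, Fri-AM→Cho, Fri-PM→Mbeki, Sat-AM→Nakamura+Cho, Sat-PM→Ghosh, Sun-AM→Nakamura.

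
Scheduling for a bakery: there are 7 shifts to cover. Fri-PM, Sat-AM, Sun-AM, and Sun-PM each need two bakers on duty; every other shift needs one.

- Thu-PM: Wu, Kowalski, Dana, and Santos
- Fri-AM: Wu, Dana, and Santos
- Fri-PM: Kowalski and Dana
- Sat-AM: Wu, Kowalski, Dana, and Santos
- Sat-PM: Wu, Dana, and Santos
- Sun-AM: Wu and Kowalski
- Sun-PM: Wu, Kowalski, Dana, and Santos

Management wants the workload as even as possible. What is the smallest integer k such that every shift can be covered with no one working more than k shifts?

3

With 4 bakers and 11 worker-slots to fill, someone must work at least ⌈11/4⌉ = 3 shifts, so k ≥ 3.
k = 3 works: Thu-PM→Kowalski, Fri-AM→Wu, Fri-PM→Kowalski+Dana, Sat-AM→Dana+Santos, Sat-PM→Wu, Sun-AM→Wu+Kowalski, Sun-PM→Dana+Santos.
Loads: Wu 3, Kowalski 3, Dana 3, Santos 2 — all ≤ 3.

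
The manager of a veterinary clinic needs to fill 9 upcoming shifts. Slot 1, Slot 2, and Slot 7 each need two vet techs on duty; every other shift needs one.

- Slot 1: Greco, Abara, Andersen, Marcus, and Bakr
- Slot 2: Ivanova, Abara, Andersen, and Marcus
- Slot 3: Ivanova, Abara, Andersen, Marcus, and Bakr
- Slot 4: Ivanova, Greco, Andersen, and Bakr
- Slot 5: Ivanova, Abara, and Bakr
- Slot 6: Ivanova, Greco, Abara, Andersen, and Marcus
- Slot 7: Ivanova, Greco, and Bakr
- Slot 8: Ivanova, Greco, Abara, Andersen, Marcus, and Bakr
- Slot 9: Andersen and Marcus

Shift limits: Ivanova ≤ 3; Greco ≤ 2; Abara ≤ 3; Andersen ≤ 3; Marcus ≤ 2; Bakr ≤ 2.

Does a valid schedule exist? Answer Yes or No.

Yes

One valid schedule: Slot 1→Andersen+Marcus, Slot 2→Abara+Andersen, Slot 3→Abara, Slot 4→Ivanova, Slot 5→Ivanova, Slot 6→Greco, Slot 7→Ivanova+Greco, Slot 8→Abara, Slot 9→Andersen.
Loads: Ivanova 3/3, Greco 2/2, Abara 3/3, Andersen 3/3, Marcus 1/2, Bakr 0/2 — all within limits.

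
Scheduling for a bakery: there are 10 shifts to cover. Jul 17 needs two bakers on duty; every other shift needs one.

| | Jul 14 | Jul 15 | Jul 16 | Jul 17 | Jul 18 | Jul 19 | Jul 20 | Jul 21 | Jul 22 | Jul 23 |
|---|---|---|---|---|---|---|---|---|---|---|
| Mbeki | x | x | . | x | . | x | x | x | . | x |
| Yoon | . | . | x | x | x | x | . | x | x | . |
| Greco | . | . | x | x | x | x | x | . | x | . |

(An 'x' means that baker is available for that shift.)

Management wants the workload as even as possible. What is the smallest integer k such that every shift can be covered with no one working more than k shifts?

With 3 bakers and 11 worker-slots to fill, someone must work at least ⌈11/3⌉ = 4 shifts, so k ≥ 4.
k = 4 works: Jul 14→Mbeki, Jul 15→Mbeki, Jul 16→Yoon, Jul 17→Yoon+Greco, Jul 18→Yoon, Jul 19→Greco, Jul 20→Mbeki, Jul 21→Yoon, Jul 22→Greco, Jul 23→Mbeki.
Loads: Mbeki 4, Yoon 4, Greco 3 — all ≤ 4.

4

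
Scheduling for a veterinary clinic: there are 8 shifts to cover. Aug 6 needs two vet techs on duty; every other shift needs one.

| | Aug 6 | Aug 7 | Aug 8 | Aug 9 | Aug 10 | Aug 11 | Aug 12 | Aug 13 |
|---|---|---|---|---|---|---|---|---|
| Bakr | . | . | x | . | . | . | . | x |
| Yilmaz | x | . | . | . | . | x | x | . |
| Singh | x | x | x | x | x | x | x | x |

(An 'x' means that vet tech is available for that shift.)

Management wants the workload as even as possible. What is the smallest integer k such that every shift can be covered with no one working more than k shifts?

With 3 vet techs and 9 worker-slots to fill, someone must work at least ⌈9/3⌉ = 3 shifts, so k ≥ 3.
k = 3 fails: Shifts {Aug 6, Aug 7, Aug 9, Aug 10} need 5 worker-slots in total, but the vet techs available for any of those shifts (Yilmaz and Singh) can supply at most 4 among them. So no valid schedule exists.
k = 4 works: Aug 6→Yilmaz+Singh, Aug 7→Singh, Aug 8→Bakr, Aug 9→Singh, Aug 10→Singh, Aug 11→Yilmaz, Aug 12→Yilmaz, Aug 13→Bakr.
Loads: Bakr 2, Yilmaz 3, Singh 4 — all ≤ 4.

4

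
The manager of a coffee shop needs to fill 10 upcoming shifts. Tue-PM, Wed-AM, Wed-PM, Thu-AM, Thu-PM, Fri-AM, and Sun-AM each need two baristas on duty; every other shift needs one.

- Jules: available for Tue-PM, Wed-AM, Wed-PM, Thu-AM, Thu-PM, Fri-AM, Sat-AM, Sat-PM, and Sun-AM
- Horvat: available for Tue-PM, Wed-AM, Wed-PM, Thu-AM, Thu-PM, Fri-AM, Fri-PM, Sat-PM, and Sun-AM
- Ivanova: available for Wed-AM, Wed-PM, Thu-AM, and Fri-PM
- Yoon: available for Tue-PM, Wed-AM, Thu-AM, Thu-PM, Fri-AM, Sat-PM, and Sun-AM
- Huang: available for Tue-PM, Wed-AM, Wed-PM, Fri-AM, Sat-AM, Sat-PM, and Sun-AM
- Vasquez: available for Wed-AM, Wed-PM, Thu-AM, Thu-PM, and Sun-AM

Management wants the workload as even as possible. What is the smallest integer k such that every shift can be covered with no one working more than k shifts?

3

With 6 baristas and 17 worker-slots to fill, someone must work at least ⌈17/6⌉ = 3 shifts, so k ≥ 3.
k = 3 works: Tue-PM→Jules+Horvat, Wed-AM→Ivanova+Vasquez, Wed-PM→Ivanova+Huang, Thu-AM→Ivanova+Yoon, Thu-PM→Horvat+Yoon, Fri-AM→Yoon+Huang, Fri-PM→Horvat, Sat-AM→Jules, Sat-PM→Jules, Sun-AM→Huang+Vasquez.
Loads: Jules 3, Horvat 3, Ivanova 3, Yoon 3, Huang 3, Vasquez 2 — all ≤ 3.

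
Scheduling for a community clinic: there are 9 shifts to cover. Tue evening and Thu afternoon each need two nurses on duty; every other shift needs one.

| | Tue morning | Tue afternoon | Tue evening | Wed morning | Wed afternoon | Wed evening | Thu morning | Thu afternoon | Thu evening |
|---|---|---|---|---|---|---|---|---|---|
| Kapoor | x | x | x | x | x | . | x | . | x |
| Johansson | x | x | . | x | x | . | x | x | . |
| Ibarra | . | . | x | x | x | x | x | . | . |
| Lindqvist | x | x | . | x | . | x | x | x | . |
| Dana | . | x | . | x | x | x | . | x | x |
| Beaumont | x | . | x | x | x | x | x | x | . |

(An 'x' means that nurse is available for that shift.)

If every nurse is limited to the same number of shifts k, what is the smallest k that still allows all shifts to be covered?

2

With 6 nurses and 11 worker-slots to fill, someone must work at least ⌈11/6⌉ = 2 shifts, so k ≥ 2.
k = 2 works: Tue morning→Johansson, Tue afternoon→Johansson, Tue evening→Kapoor+Ibarra, Wed morning→Lindqvist, Wed afternoon→Dana, Wed evening→Ibarra, Thu morning→Lindqvist, Thu afternoon→Dana+Beaumont, Thu evening→Kapoor.
Loads: Kapoor 2, Johansson 2, Ibarra 2, Lindqvist 2, Dana 2, Beaumont 1 — all ≤ 2.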